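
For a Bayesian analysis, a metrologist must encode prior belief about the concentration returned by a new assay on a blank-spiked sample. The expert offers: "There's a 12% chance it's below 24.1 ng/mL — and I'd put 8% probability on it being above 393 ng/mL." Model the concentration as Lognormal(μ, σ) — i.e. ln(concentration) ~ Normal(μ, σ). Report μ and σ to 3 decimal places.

If T ~ Lognormal(μ,σ) then ln T ~ Normal(μ,σ), so the p-quantile of ln T is μ + z_p·σ.
ln(24.1) = 3.182 and ln(393) = 5.974; z_{0.12} = -1.175, z_{0.92} = 1.405.
σ = (5.974 − 3.182)/(1.405 − (-1.175)) = 1.082.
μ = 3.182 − (-1.175)·1.082 = 4.454.

μ ≈ 4.454, σ ≈ 1.082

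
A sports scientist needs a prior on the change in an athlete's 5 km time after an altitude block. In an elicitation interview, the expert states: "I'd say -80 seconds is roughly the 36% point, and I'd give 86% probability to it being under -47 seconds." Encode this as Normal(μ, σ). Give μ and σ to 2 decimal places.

μ = -71.78, σ = 22.94

For Normal(μ,σ), the p-quantile is μ + z_p·σ. Here z_{0.36} = -0.3585, z_{0.86} = 1.08.
So -80 = μ − 0.3585σ and -47 = μ + 1.08σ.
Subtracting: σ = (-47 − -80)/(1.08 − (-0.3585)) = 22.94.
Then μ = -80 − (-0.3585)·22.94 = -71.78.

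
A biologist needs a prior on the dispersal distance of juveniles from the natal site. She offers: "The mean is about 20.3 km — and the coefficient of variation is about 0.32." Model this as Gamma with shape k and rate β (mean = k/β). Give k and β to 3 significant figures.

For Gamma(k, rate β): mean = k/β, variance = k/β², so CV = 1/√k.
CV = 0.32, hence k = 1/CV² = 9.77.
Then β = k/mean = 9.77/20.3 = 0.481.

k ≈ 9.77, β ≈ 0.481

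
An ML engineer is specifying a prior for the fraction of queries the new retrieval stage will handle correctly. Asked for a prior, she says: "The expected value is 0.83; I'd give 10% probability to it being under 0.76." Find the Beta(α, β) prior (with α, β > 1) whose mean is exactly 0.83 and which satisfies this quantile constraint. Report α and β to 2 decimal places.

With mean 0.83 fixed, write α = 0.83s, β = 0.17s where s = α+β.
Need P(θ < 0.76) = 0.1 under Beta(0.83s, 0.17s). Normal approximation: (q−m)/√(m(1−m)/s) ≈ z_{0.1} = -1.28, so s ≈ 0.83·0.17·(-1.28)²/(0.76−0.83)² = 47.3.
At s = 47.3: P(θ<0.76) ≈ 0.106. Adjusting to match 0.1 gives s ≈ 50.18.
So α = 0.83·50.18 ≈ 41.65, β = 0.17·50.18 ≈ 8.53.

α ≈ 41.65, β ≈ 8.53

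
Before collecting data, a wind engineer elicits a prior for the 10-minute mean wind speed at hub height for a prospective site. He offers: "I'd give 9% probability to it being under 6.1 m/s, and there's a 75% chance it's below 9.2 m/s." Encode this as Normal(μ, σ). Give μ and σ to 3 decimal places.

μ = 8.162, σ = 1.538

The p-quantile of Normal(μ,σ) is μ + z_p·σ, with z_{0.09} = -1.341 and z_{0.75} = 0.6745.
Eliminate σ: μ = (z₂·x₁ − z₁·x₂)/(z₂ − z₁) = (0.6745·6.1 − (-1.341)·9.2)/2.015 = 8.162.
Then σ = (x₂ − x₁)/(z₂ − z₁) = (9.2 − 6.1)/2.015 = 1.538.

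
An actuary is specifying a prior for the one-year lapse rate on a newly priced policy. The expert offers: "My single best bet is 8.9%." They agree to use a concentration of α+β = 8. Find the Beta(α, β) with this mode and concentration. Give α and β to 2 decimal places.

α = 1.53, β = 6.47

For α,β > 1 the Beta mode is (α−1)/(α+β−2). With α+β = 8, the mode is (α−1)/6.
Set (α−1)/6 = 0.089 → α = 1 + 0.089·6 = 1.53.
β = 8 − α = 6.47.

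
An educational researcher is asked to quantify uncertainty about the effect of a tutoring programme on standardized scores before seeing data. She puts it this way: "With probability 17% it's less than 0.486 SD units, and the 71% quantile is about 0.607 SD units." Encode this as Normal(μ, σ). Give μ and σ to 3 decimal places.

μ = 0.563, σ = 0.080

The p-quantile of Normal(μ,σ) is μ + z_p·σ, with z_{0.17} = -0.9542 and z_{0.71} = 0.5534.
Eliminate σ: μ = (z₂·x₁ − z₁·x₂)/(z₂ − z₁) = (0.5534·0.486 − (-0.9542)·0.607)/1.508 = 0.563.
Then σ = (x₂ − x₁)/(z₂ − z₁) = (0.607 − 0.486)/1.508 = 0.080.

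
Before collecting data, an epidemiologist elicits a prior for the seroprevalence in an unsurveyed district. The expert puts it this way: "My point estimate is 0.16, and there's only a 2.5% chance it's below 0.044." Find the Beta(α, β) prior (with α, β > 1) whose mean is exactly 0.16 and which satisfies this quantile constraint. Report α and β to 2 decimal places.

α ≈ 3.67, β ≈ 19.25

With mean 0.16 fixed, write α = 0.16s, β = 0.84s where s = α+β.
Need P(θ < 0.044) = 0.025 under Beta(0.16s, 0.84s). Normal approximation: (q−m)/√(m(1−m)/s) ≈ z_{0.025} = -1.96, so s ≈ 0.16·0.84·(-1.96)²/(0.044−0.16)² = 38.4.
At s = 38.4: P(θ<0.044) ≈ 0.004. Adjusting to match 0.025 gives s ≈ 22.92.
So α = 0.16·22.92 ≈ 3.67, β = 0.84·22.92 ≈ 19.25.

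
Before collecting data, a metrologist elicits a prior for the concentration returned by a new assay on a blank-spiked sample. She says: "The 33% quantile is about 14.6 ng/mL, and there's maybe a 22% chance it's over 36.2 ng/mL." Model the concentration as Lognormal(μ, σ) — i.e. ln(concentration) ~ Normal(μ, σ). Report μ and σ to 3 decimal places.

μ ≈ 3.011, σ ≈ 0.749

If T ~ Lognormal(μ,σ) then ln T ~ Normal(μ,σ), so the p-quantile of ln T is μ + z_p·σ.
ln(14.6) = 2.681 and ln(36.2) = 3.589; z_{0.33} = -0.4399, z_{0.78} = 0.7722.
σ = (3.589 − 2.681)/(0.7722 − (-0.4399)) = 0.749.
μ = 2.681 − (-0.4399)·0.749 = 3.011.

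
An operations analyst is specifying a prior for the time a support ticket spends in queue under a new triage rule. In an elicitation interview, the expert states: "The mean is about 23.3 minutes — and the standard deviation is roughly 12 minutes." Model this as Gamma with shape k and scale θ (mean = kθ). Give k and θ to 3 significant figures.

k ≈ 3.77, θ ≈ 6.18

For Gamma(k, scale θ): mean = kθ, variance = kθ², so CV = 1/√k.
CV = SD/mean = 12/23.3 = 0.515, hence k = 1/CV² = 3.77.
Then θ = mean/k = 23.3/3.77 = 6.18.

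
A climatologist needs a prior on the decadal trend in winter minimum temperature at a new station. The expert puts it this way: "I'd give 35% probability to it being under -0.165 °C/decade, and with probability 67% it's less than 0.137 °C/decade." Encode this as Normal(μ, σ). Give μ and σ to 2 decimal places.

For Normal(μ,σ), the p-quantile is μ + z_p·σ. Here z_{0.35} = -0.3853, z_{0.67} = 0.4399.
So -0.165 = μ − 0.3853σ and 0.137 = μ + 0.4399σ.
Subtracting: σ = (0.137 − -0.165)/(0.4399 − (-0.3853)) = 0.37.
Then μ = -0.165 − (-0.3853)·0.37 = -0.02.

μ = -0.02, σ = 0.37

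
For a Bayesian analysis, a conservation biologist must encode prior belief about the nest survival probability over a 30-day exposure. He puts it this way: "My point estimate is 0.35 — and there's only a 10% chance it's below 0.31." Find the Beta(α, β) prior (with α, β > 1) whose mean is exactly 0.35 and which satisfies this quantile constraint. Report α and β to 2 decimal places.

α ≈ 80.44, β ≈ 149.39

With mean 0.35 fixed, write α = 0.35s, β = 0.65s where s = α+β.
Need P(θ < 0.31) = 0.1 under Beta(0.35s, 0.65s). Normal approximation: (q−m)/√(m(1−m)/s) ≈ z_{0.1} = -1.28, so s ≈ 0.35·0.65·(-1.28)²/(0.31−0.35)² = 233.5.
At s = 233.5: P(θ<0.31) ≈ 0.098. Adjusting to match 0.1 gives s ≈ 229.83.
So α = 0.35·229.83 ≈ 80.44, β = 0.65·229.83 ≈ 149.39.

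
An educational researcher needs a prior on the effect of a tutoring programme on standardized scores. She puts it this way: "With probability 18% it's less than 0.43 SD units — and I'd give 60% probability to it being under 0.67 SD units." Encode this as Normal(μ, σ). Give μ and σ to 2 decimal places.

μ = 0.62, σ = 0.21

For Normal(μ,σ), the p-quantile is μ + z_p·σ. Here z_{0.18} = -0.9154, z_{0.6} = 0.2533.
So 0.43 = μ − 0.9154σ and 0.67 = μ + 0.2533σ.
Subtracting: σ = (0.67 − 0.43)/(0.2533 − (-0.9154)) = 0.21.
Then μ = 0.43 − (-0.9154)·0.21 = 0.62.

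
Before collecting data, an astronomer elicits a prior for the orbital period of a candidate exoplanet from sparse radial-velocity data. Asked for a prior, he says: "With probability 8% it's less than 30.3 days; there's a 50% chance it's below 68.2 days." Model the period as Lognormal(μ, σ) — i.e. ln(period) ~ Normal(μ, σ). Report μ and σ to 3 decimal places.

μ ≈ 4.222, σ ≈ 0.577

If T ~ Lognormal(μ,σ) then ln T ~ Normal(μ,σ), so the p-quantile of ln T is μ + z_p·σ.
ln(30.3) = 3.411 and ln(68.2) = 4.222; z_{0.08} = -1.405, z_{0.5} = 0.
σ = (4.222 − 3.411)/(0 − (-1.405)) = 0.577.
μ = 3.411 − (-1.405)·0.577 = 4.222.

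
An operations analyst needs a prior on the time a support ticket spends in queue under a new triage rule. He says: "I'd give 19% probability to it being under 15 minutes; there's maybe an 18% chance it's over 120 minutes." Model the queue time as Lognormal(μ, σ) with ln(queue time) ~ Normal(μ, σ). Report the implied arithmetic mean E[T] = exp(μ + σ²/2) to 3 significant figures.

E[T] ≈ 81.3 minutes

If T ~ Lognormal(μ,σ) then ln T ~ Normal(μ,σ), so the p-quantile of ln T is μ + z_p·σ.
ln(15) = 2.708 and ln(120) = 4.787; z_{0.19} = -0.8779, z_{0.82} = 0.9154.
σ = (4.787 − 2.708)/(0.9154 − (-0.8779)) = 1.160.
μ = 2.708 − (-0.8779)·1.160 = 3.726.
E[T] = exp(μ + σ²/2) = exp(3.726 + 0.6723) = 81.3 minutes.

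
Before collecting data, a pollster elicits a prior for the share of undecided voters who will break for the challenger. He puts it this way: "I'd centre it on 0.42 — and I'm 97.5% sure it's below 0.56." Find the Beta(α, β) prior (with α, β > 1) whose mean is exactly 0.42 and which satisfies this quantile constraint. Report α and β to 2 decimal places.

With mean 0.42 fixed, write α = 0.42s, β = 0.58s where s = α+β.
Need P(θ < 0.56) = 0.975 under Beta(0.42s, 0.58s). Normal approximation: (q−m)/√(m(1−m)/s) ≈ z_{0.975} = 1.96, so s ≈ 0.42·0.58·(1.96)²/(0.56−0.42)² = 47.7.
At s = 47.7: P(θ<0.56) ≈ 0.974. Adjusting to match 0.975 gives s ≈ 48.48.
So α = 0.42·48.48 ≈ 20.36, β = 0.58·48.48 ≈ 28.12.

α ≈ 20.36, β ≈ 28.12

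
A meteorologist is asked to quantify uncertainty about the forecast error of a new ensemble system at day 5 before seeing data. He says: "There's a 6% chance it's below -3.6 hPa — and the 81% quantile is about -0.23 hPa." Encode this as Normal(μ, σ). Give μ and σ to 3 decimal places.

μ = -1.446, σ = 1.385

The p-quantile of Normal(μ,σ) is μ + z_p·σ, with z_{0.06} = -1.555 and z_{0.81} = 0.8779.
Eliminate σ: μ = (z₂·x₁ − z₁·x₂)/(z₂ − z₁) = (0.8779·-3.6 − (-1.555)·-0.23)/2.433 = -1.446.
Then σ = (x₂ − x₁)/(z₂ − z₁) = (-0.23 − -3.6)/2.433 = 1.385.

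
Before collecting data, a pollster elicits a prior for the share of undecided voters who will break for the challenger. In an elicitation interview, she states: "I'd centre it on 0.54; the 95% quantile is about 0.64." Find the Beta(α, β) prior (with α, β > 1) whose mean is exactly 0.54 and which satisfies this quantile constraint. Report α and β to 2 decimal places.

With mean 0.54 fixed, write α = 0.54s, β = 0.46s where s = α+β.
Need P(θ < 0.64) = 0.95 under Beta(0.54s, 0.46s). Normal approximation: (q−m)/√(m(1−m)/s) ≈ z_{0.95} = 1.64, so s ≈ 0.54·0.46·(1.64)²/(0.64−0.54)² = 67.2.
At s = 67.2: P(θ<0.64) ≈ 0.952. Adjusting to match 0.95 gives s ≈ 65.40.
So α = 0.54·65.40 ≈ 35.32, β = 0.46·65.40 ≈ 30.08.

α ≈ 35.32, β ≈ 30.08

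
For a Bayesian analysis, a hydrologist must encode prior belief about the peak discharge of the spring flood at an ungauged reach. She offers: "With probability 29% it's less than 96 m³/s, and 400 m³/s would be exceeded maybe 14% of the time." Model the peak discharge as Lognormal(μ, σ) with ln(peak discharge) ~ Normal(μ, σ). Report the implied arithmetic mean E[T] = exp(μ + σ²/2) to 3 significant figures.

If T ~ Lognormal(μ,σ) then ln T ~ Normal(μ,σ), so the p-quantile of ln T is μ + z_p·σ.
ln(96) = 4.564 and ln(400) = 5.991; z_{0.29} = -0.5534, z_{0.86} = 1.08.
σ = (5.991 − 4.564)/(1.08 − (-0.5534)) = 0.874.
μ = 4.564 − (-0.5534)·0.874 = 5.048.
E[T] = exp(μ + σ²/2) = exp(5.048 + 0.3815) = 228 m³/s.

E[T] ≈ 228 m³/s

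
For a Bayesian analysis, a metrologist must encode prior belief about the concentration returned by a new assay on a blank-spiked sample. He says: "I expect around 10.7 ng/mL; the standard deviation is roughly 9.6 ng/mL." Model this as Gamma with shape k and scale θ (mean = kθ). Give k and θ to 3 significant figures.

k ≈ 1.24, θ ≈ 8.61

For Gamma(k, scale θ): mean = kθ, variance = kθ², so CV = 1/√k.
CV = SD/mean = 9.6/10.7 = 0.8972, hence k = 1/CV² = 1.24.
Then θ = mean/k = 10.7/1.24 = 8.61.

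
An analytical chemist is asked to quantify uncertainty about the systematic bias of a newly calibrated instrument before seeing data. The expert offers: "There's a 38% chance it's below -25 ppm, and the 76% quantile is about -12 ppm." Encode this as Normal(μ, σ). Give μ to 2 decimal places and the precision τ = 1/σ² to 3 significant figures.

μ = -21.07, τ = 0.00606

The p-quantile of Normal(μ,σ) is μ + z_p·σ, with z_{0.38} = -0.3055 and z_{0.76} = 0.7063.
Eliminate σ: μ = (z₂·x₁ − z₁·x₂)/(z₂ − z₁) = (0.7063·-25 − (-0.3055)·-12)/1.012 = -21.07.
Then σ = (x₂ − x₁)/(z₂ − z₁) = (-12 − -25)/1.012 = 12.85.
Precision τ = 1/σ² = 1/12.85² = 0.00606.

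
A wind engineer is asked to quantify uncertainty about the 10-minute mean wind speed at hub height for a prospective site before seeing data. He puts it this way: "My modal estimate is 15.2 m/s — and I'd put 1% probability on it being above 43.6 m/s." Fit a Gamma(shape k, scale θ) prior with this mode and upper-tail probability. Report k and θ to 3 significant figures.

k ≈ 5.1, θ ≈ 3.71

Gamma(k,θ) with k>1 has mode (k−1)θ, so θ = 15.2/(k−1).
Need P(X < 43.6) = 0.99 with θ tied to k this way. Start at k = 2, θ = 15.2: P(X<43.6) ≈ 0.780.
Too low — raise k to concentrate. Iterating converges to k ≈ 5.1.
Then θ = 15.2/(5.1−1) ≈ 3.71.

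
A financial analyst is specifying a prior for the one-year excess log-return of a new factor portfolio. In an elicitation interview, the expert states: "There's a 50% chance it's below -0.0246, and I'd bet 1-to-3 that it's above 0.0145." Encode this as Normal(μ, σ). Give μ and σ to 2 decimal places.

For Normal(μ,σ), the p-quantile is μ + z_p·σ. Here z_{0.5} = 0, z_{0.75} = 0.6745.
So -0.0246 = μ + 0σ and 0.0145 = μ + 0.6745σ.
Subtracting: σ = (0.0145 − -0.0246)/(0.6745 − (0)) = 0.06.
Then μ = -0.0246 − (0)·0.06 = -0.02.

μ = -0.02, σ = 0.06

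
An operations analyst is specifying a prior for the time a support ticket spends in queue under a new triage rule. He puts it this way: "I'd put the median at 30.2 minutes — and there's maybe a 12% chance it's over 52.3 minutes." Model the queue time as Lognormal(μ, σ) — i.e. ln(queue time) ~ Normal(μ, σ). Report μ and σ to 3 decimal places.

μ ≈ 3.408, σ ≈ 0.467

If T ~ Lognormal(μ,σ) then ln T ~ Normal(μ,σ), so the p-quantile of ln T is μ + z_p·σ.
ln(30.2) = 3.408 and ln(52.3) = 3.957; z_{0.5} = 0, z_{0.88} = 1.175.
σ = (3.957 − 3.408)/(1.175 − (0)) = 0.467.
μ = 3.408 − (0)·0.467 = 3.408.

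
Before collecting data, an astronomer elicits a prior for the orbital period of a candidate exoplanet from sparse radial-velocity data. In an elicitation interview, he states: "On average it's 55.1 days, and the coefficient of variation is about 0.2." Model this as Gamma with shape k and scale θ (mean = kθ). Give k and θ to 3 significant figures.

k ≈ 25, θ ≈ 2.2

For Gamma(k, scale θ): mean = kθ, variance = kθ², so CV = 1/√k.
CV = 0.2, hence k = 1/CV² = 25.
Then θ = mean/k = 55.1/25 = 2.2.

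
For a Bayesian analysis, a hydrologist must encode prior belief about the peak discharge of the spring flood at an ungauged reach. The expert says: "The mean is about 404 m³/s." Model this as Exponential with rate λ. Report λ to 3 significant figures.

Exponential mean = 1/λ, so λ = 1/404.0 = 0.00248.

λ ≈ 0.00248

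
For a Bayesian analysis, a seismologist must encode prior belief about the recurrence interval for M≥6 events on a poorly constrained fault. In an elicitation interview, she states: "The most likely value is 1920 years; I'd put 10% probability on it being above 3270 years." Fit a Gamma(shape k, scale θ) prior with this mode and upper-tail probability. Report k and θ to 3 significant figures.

k ≈ 7.68, θ ≈ 287

Gamma(k,θ) with k>1 has mode (k−1)θ, so θ = 1920/(k−1).
Need P(X < 3270) = 0.9 with θ tied to k this way. Start at k = 2, θ = 1920: P(X<3270) ≈ 0.508.
Too low — raise k to concentrate. Iterating converges to k ≈ 7.68.
Then θ = 1920/(7.68−1) ≈ 287.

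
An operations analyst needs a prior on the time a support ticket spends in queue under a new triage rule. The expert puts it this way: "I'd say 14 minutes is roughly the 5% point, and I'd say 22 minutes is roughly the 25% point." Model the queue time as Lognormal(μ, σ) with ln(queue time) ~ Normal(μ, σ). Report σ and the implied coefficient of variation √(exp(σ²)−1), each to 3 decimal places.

If T ~ Lognormal(μ,σ) then ln T ~ Normal(μ,σ), so the p-quantile of ln T is μ + z_p·σ.
ln(14) = 2.639 and ln(22) = 3.091; z_{0.05} = -1.645, z_{0.25} = -0.6745.
σ = (3.091 − 2.639)/(-0.6745 − (-1.645)) = 0.466.
μ = 2.639 − (-1.645)·0.466 = 3.405.
CV = √(exp(σ²)−1) = √(exp(0.2170)−1) = 0.492.

σ ≈ 0.466, CV ≈ 0.492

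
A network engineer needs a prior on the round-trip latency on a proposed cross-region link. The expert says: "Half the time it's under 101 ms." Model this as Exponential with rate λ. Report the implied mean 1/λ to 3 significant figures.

mean ≈ 146 ms

Exponential median = ln 2 / λ, so λ = ln 2 / 101.0 = 0.00686.
Mean = 1/λ = 146 ms.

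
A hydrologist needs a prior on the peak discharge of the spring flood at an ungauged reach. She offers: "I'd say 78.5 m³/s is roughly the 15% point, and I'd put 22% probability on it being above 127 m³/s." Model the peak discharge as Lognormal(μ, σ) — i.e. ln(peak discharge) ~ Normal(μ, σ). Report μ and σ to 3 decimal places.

μ ≈ 4.639, σ ≈ 0.266

If T ~ Lognormal(μ,σ) then ln T ~ Normal(μ,σ), so the p-quantile of ln T is μ + z_p·σ.
ln(78.5) = 4.363 and ln(127) = 4.844; z_{0.15} = -1.036, z_{0.78} = 0.7722.
σ = (4.844 − 4.363)/(0.7722 − (-1.036)) = 0.266.
μ = 4.363 − (-1.036)·0.266 = 4.639.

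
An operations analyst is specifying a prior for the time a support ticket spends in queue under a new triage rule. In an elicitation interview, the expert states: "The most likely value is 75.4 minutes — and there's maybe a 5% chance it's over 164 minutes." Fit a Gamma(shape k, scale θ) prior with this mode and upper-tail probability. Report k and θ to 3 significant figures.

k ≈ 5.56, θ ≈ 16.5

Gamma(k,θ) with k>1 has mode (k−1)θ, so θ = 75.4/(k−1).
Need P(X < 164) = 0.95 with θ tied to k this way. Start at k = 2, θ = 75.4: P(X<164) ≈ 0.639.
Too low — raise k to concentrate. Iterating converges to k ≈ 5.56.
Then θ = 75.4/(5.56−1) ≈ 16.5.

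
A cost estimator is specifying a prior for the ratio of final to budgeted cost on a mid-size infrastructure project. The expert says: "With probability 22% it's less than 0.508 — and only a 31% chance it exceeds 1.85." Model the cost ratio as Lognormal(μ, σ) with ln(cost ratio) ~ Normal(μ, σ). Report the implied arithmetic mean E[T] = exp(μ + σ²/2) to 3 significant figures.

If T ~ Lognormal(μ,σ) then ln T ~ Normal(μ,σ), so the p-quantile of ln T is μ + z_p·σ.
ln(0.508) = -0.6773 and ln(1.85) = 0.6152; z_{0.22} = -0.7722, z_{0.69} = 0.4959.
σ = (0.6152 − -0.6773)/(0.4959 − (-0.7722)) = 1.019.
μ = -0.6773 − (-0.7722)·1.019 = 0.110.
E[T] = exp(μ + σ²/2) = exp(0.110 + 0.5194) = 1.88.

E[T] ≈ 1.88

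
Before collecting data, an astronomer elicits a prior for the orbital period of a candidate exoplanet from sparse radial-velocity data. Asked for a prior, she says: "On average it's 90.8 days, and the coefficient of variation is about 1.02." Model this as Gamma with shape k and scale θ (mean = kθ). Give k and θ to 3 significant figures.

For Gamma(k, scale θ): mean = kθ, variance = kθ², so CV = 1/√k.
CV = 1.02, hence k = 1/CV² = 0.961.
Then θ = mean/k = 90.8/0.961 = 94.5.

k ≈ 0.961, θ ≈ 94.5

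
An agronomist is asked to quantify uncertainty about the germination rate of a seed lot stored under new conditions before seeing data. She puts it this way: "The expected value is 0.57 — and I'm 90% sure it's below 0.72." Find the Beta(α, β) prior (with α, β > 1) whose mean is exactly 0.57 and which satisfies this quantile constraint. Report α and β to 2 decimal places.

With mean 0.57 fixed, write α = 0.57s, β = 0.43s where s = α+β.
Need P(θ < 0.72) = 0.9 under Beta(0.57s, 0.43s). Normal approximation: (q−m)/√(m(1−m)/s) ≈ z_{0.9} = 1.28, so s ≈ 0.57·0.43·(1.28)²/(0.72−0.57)² = 17.9.
At s = 17.9: P(θ<0.72) ≈ 0.906. Adjusting to match 0.9 gives s ≈ 17.07.
So α = 0.57·17.07 ≈ 9.73, β = 0.43·17.07 ≈ 7.34.

α ≈ 9.73, β ≈ 7.34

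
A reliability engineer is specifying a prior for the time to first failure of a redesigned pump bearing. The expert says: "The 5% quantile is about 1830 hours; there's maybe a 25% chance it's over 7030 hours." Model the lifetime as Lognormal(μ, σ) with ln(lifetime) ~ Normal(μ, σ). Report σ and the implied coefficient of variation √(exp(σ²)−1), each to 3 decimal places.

σ ≈ 0.580, CV ≈ 0.633

If T ~ Lognormal(μ,σ) then ln T ~ Normal(μ,σ), so the p-quantile of ln T is μ + z_p·σ.
ln(1830) = 7.512 and ln(7030) = 8.858; z_{0.05} = -1.645, z_{0.75} = 0.6745.
σ = (8.858 − 7.512)/(0.6745 − (-1.645)) = 0.580.
μ = 7.512 − (-1.645)·0.580 = 8.467.
CV = √(exp(σ²)−1) = √(exp(0.3367)−1) = 0.633.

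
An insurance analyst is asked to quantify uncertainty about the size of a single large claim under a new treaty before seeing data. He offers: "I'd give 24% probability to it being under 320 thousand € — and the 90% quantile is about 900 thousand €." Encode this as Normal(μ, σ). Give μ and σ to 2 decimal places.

The p-quantile of Normal(μ,σ) is μ + z_p·σ, with z_{0.24} = -0.7063 and z_{0.9} = 1.282.
Eliminate σ: μ = (z₂·x₁ − z₁·x₂)/(z₂ − z₁) = (1.282·320 − (-0.7063)·900)/1.988 = 526.08.
Then σ = (x₂ − x₁)/(z₂ − z₁) = (900 − 320)/1.988 = 291.77.

μ = 526.08, σ = 291.77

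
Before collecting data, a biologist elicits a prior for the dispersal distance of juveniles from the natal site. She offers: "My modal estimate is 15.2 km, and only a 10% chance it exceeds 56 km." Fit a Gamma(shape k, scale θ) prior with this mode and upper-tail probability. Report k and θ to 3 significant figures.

Gamma(k,θ) with k>1 has mode (k−1)θ, so θ = 15.2/(k−1).
Need P(X < 56) = 0.9 with θ tied to k this way. Start at k = 2, θ = 15.2: P(X<56) ≈ 0.882.
Too low — raise k to concentrate. Iterating converges to k ≈ 2.09.
Then θ = 15.2/(2.09−1) ≈ 13.9.

k ≈ 2.09, θ ≈ 13.9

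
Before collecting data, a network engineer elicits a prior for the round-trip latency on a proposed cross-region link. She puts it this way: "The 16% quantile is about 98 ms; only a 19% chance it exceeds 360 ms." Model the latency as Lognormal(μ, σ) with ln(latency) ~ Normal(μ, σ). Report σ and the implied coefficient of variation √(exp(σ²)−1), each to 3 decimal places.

If T ~ Lognormal(μ,σ) then ln T ~ Normal(μ,σ), so the p-quantile of ln T is μ + z_p·σ.
ln(98) = 4.585 and ln(360) = 5.886; z_{0.16} = -0.9945, z_{0.81} = 0.8779.
σ = (5.886 − 4.585)/(0.8779 − (-0.9945)) = 0.695.
μ = 4.585 − (-0.9945)·0.695 = 5.276.
CV = √(exp(σ²)−1) = √(exp(0.4829)−1) = 0.788.

σ ≈ 0.695, CV ≈ 0.788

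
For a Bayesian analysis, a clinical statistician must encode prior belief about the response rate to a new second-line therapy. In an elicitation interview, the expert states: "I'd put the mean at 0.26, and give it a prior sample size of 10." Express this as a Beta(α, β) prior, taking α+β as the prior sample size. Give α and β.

Under the effective-sample-size interpretation, Beta(α, β) has prior mean α/(α+β) and prior sample size α+β.
So α+β = 10 and α/(α+β) = 0.26, giving α = 0.26·10 = 2.6 and β = 10 − 2.6 = 7.4.

α = 2.6, β = 7.4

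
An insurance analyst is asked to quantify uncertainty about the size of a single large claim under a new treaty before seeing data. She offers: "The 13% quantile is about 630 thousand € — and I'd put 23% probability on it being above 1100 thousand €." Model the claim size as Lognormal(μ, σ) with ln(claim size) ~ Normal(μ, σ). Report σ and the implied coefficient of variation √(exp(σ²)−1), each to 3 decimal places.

If T ~ Lognormal(μ,σ) then ln T ~ Normal(μ,σ), so the p-quantile of ln T is μ + z_p·σ.
ln(630) = 6.446 and ln(1100) = 7.003; z_{0.13} = -1.126, z_{0.77} = 0.7388.
σ = (7.003 − 6.446)/(0.7388 − (-1.126)) = 0.299.
μ = 6.446 − (-1.126)·0.299 = 6.782.
CV = √(exp(σ²)−1) = √(exp(0.0893)−1) = 0.306.

σ ≈ 0.299, CV ≈ 0.306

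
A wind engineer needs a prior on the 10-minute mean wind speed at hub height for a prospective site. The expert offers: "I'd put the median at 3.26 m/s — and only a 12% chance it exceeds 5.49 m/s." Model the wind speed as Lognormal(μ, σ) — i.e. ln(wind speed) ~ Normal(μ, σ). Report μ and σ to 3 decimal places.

If T ~ Lognormal(μ,σ) then ln T ~ Normal(μ,σ), so the p-quantile of ln T is μ + z_p·σ.
ln(3.26) = 1.182 and ln(5.49) = 1.703; z_{0.5} = 0, z_{0.88} = 1.175.
σ = (1.703 − 1.182)/(1.175 − (0)) = 0.444.
μ = 1.182 − (0)·0.444 = 1.182.

μ ≈ 1.182, σ ≈ 0.444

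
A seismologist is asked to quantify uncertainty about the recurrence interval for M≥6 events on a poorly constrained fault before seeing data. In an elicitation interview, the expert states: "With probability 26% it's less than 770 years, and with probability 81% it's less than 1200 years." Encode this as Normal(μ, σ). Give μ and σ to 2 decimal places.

For Normal(μ,σ), the p-quantile is μ + z_p·σ. Here z_{0.26} = -0.6433, z_{0.81} = 0.8779.
So 770 = μ − 0.6433σ and 1200 = μ + 0.8779σ.
Subtracting: σ = (1200 − 770)/(0.8779 − (-0.6433)) = 282.66.
Then μ = 770 − (-0.6433)·282.66 = 951.85.

μ = 951.85, σ = 282.66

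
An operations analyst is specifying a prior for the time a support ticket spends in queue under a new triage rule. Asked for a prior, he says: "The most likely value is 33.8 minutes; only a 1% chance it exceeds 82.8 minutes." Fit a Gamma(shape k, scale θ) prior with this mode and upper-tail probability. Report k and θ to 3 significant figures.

k ≈ 6.87, θ ≈ 5.76

Gamma(k,θ) with k>1 has mode (k−1)θ, so θ = 33.8/(k−1).
Need P(X < 82.8) = 0.99 with θ tied to k this way. Start at k = 2, θ = 33.8: P(X<82.8) ≈ 0.702.
Too low — raise k to concentrate. Iterating converges to k ≈ 6.87.
Then θ = 33.8/(6.87−1) ≈ 5.76.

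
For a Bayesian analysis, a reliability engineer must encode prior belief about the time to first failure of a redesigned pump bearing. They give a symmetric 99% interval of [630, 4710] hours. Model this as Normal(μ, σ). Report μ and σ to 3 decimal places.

A symmetric 99% interval runs μ ± z·σ with z = 2.576.
Half-width = 2040, so σ = 2040/2.576 = 791.978.
μ is the interval midpoint, 2670.000.

μ = 2670.000, σ = 791.978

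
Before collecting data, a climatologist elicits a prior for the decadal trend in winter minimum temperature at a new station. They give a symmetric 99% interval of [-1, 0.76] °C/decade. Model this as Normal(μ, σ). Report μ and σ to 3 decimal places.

μ = -0.120, σ = 0.342

A symmetric 99% interval runs μ ± z·σ with z = 2.576.
Half-width = 0.88, so σ = 0.88/2.576 = 0.342.
μ is the interval midpoint, -0.120.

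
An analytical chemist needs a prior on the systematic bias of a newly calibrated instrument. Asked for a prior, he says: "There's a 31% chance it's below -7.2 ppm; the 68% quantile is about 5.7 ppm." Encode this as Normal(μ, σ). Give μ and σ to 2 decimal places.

μ = -0.56, σ = 13.39

The p-quantile of Normal(μ,σ) is μ + z_p·σ, with z_{0.31} = -0.4959 and z_{0.68} = 0.4677.
Eliminate σ: μ = (z₂·x₁ − z₁·x₂)/(z₂ − z₁) = (0.4677·-7.2 − (-0.4959)·5.7)/0.9635 = -0.56.
Then σ = (x₂ − x₁)/(z₂ − z₁) = (5.7 − -7.2)/0.9635 = 13.39.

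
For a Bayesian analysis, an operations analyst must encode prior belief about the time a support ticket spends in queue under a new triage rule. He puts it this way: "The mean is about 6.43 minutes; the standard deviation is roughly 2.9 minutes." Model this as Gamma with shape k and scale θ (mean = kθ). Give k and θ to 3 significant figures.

k ≈ 4.92, θ ≈ 1.31

For Gamma(k, scale θ): mean = kθ, variance = kθ², so CV = 1/√k.
CV = SD/mean = 2.9/6.43 = 0.451, hence k = 1/CV² = 4.92.
Then θ = mean/k = 6.43/4.92 = 1.31.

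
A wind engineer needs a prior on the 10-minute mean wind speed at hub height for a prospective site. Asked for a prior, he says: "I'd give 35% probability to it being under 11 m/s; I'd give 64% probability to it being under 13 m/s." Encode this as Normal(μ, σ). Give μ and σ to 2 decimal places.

μ = 12.04, σ = 2.69

For Normal(μ,σ), the p-quantile is μ + z_p·σ. Here z_{0.35} = -0.3853, z_{0.64} = 0.3585.
So 11 = μ − 0.3853σ and 13 = μ + 0.3585σ.
Subtracting: σ = (13 − 11)/(0.3585 − (-0.3853)) = 2.69.
Then μ = 11 − (-0.3853)·2.69 = 12.04.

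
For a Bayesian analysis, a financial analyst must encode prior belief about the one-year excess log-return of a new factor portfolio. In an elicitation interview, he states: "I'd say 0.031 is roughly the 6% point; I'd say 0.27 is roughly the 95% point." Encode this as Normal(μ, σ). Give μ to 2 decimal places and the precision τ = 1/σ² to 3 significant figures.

μ = 0.15, τ = 179

For Normal(μ,σ), the p-quantile is μ + z_p·σ. Here z_{0.06} = -1.555, z_{0.95} = 1.645.
So 0.031 = μ − 1.555σ and 0.27 = μ + 1.645σ.
Subtracting: σ = (0.27 − 0.031)/(1.645 − (-1.555)) = 0.07.
Then μ = 0.031 − (-1.555)·0.07 = 0.15.
Precision τ = 1/σ² = 1/0.0747² = 179.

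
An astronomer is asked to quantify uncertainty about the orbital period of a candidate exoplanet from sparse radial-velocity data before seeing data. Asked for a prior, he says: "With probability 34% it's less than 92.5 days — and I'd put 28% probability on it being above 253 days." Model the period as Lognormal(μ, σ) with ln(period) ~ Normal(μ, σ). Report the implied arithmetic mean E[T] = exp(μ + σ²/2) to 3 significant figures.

E[T] ≈ 234 days

If T ~ Lognormal(μ,σ) then ln T ~ Normal(μ,σ), so the p-quantile of ln T is μ + z_p·σ.
ln(92.5) = 4.527 and ln(253) = 5.533; z_{0.34} = -0.4125, z_{0.72} = 0.5828.
σ = (5.533 − 4.527)/(0.5828 − (-0.4125)) = 1.011.
μ = 4.527 − (-0.4125)·1.011 = 4.944.
E[T] = exp(μ + σ²/2) = exp(4.944 + 0.5110) = 234 days.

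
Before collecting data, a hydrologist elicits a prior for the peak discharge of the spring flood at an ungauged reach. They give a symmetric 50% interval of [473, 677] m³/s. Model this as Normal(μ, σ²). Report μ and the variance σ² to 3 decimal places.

μ = 575.000, σ² = 22869.130

A symmetric 50% interval runs μ ± z·σ with z = 0.6745.
Half-width = 102, so σ = 102/0.6745 = 151.2254 and σ² = 22869.130.
μ is the interval midpoint, 575.000.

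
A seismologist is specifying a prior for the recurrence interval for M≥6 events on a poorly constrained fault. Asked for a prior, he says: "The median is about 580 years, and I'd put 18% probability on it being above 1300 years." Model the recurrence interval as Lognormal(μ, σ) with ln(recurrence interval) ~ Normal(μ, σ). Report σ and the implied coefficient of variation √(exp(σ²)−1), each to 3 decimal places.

σ ≈ 0.882, CV ≈ 1.084

If T ~ Lognormal(μ,σ) then ln T ~ Normal(μ,σ), so the p-quantile of ln T is μ + z_p·σ.
ln(580) = 6.363 and ln(1300) = 7.17; z_{0.5} = 0, z_{0.82} = 0.9154.
σ = (7.17 − 6.363)/(0.9154 − (0)) = 0.882.
μ = 6.363 − (0)·0.882 = 6.363.
CV = √(exp(σ²)−1) = √(exp(0.7774)−1) = 1.084.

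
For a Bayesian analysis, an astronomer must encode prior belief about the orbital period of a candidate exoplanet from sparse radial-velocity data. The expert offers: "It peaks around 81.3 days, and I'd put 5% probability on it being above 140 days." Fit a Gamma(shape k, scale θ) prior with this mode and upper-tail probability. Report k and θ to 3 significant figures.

k ≈ 10.4, θ ≈ 8.6

Gamma(k,θ) with k>1 has mode (k−1)θ, so θ = 81.3/(k−1).
Need P(X < 140) = 0.95 with θ tied to k this way. Start at k = 2, θ = 81.3: P(X<140) ≈ 0.514.
Too low — raise k to concentrate. Iterating converges to k ≈ 10.4.
Then θ = 81.3/(10.4−1) ≈ 8.6.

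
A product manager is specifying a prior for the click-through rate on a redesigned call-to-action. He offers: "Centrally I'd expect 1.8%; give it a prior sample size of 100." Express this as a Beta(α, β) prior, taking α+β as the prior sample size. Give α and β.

Under the effective-sample-size interpretation, Beta(α, β) has prior mean α/(α+β) and prior sample size α+β.
So α+β = 100 and α/(α+β) = 0.018, giving α = 0.018·100 = 1.8 and β = 100 − 1.8 = 98.2.

α = 1.8, β = 98.2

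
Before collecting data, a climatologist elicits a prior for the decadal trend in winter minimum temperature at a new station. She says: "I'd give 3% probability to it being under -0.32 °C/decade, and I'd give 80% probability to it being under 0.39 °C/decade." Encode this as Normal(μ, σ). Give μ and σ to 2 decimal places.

The p-quantile of Normal(μ,σ) is μ + z_p·σ, with z_{0.03} = -1.881 and z_{0.8} = 0.8416.
Eliminate σ: μ = (z₂·x₁ − z₁·x₂)/(z₂ − z₁) = (0.8416·-0.32 − (-1.881)·0.39)/2.722 = 0.17.
Then σ = (x₂ − x₁)/(z₂ − z₁) = (0.39 − -0.32)/2.722 = 0.26.

μ = 0.17, σ = 0.26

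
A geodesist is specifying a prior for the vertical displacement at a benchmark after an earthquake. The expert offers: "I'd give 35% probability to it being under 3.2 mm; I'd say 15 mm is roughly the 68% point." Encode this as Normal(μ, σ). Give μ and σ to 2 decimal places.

The p-quantile of Normal(μ,σ) is μ + z_p·σ, with z_{0.35} = -0.3853 and z_{0.68} = 0.4677.
Eliminate σ: μ = (z₂·x₁ − z₁·x₂)/(z₂ − z₁) = (0.4677·3.2 − (-0.3853)·15)/0.853 = 8.53.
Then σ = (x₂ − x₁)/(z₂ − z₁) = (15 − 3.2)/0.853 = 13.83.

μ = 8.53, σ = 13.83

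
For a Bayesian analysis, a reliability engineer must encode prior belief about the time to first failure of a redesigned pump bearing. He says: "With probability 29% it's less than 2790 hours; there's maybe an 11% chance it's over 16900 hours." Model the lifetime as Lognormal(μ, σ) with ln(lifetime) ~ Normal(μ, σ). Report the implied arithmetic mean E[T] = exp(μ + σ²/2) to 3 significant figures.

E[T] ≈ 8150 hours

If T ~ Lognormal(μ,σ) then ln T ~ Normal(μ,σ), so the p-quantile of ln T is μ + z_p·σ.
ln(2790) = 7.934 and ln(16900) = 9.735; z_{0.29} = -0.5534, z_{0.89} = 1.227.
σ = (9.735 − 7.934)/(1.227 − (-0.5534)) = 1.012.
μ = 7.934 − (-0.5534)·1.012 = 8.494.
E[T] = exp(μ + σ²/2) = exp(8.494 + 0.5121) = 8150 hours.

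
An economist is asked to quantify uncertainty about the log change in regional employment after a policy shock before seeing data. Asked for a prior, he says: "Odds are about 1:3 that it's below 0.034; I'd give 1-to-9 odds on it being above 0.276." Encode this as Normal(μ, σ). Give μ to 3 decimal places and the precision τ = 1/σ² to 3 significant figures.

The p-quantile of Normal(μ,σ) is μ + z_p·σ, with z_{0.25} = -0.6745 and z_{0.9} = 1.282.
Eliminate σ: μ = (z₂·x₁ − z₁·x₂)/(z₂ − z₁) = (1.282·0.034 − (-0.6745)·0.276)/1.956 = 0.117.
Then σ = (x₂ − x₁)/(z₂ − z₁) = (0.276 − 0.034)/1.956 = 0.124.
Precision τ = 1/σ² = 1/0.1237² = 65.3.

μ = 0.117, τ = 65.3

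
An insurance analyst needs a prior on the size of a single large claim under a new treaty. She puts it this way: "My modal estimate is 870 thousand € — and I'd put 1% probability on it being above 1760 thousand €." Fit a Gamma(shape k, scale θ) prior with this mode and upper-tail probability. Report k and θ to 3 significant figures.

Gamma(k,θ) with k>1 has mode (k−1)θ, so θ = 870/(k−1).
Need P(X < 1760) = 0.99 with θ tied to k this way. Start at k = 2, θ = 870: P(X<1760) ≈ 0.600.
Too low — raise k to concentrate. Iterating converges to k ≈ 10.9.
Then θ = 870/(10.9−1) ≈ 88.1.

k ≈ 10.9, θ ≈ 88.1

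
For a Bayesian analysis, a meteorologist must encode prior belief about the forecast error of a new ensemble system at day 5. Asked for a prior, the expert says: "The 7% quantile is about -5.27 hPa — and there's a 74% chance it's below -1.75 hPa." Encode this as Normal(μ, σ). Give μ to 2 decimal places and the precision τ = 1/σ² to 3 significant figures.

The p-quantile of Normal(μ,σ) is μ + z_p·σ, with z_{0.07} = -1.476 and z_{0.74} = 0.6433.
Eliminate σ: μ = (z₂·x₁ − z₁·x₂)/(z₂ − z₁) = (0.6433·-5.27 − (-1.476)·-1.75)/2.119 = -2.82.
Then σ = (x₂ − x₁)/(z₂ − z₁) = (-1.75 − -5.27)/2.119 = 1.66.
Precision τ = 1/σ² = 1/1.661² = 0.362.

μ = -2.82, τ = 0.362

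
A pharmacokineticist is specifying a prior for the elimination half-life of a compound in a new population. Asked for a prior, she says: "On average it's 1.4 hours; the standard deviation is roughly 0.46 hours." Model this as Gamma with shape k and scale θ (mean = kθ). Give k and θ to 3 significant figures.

k ≈ 9.26, θ ≈ 0.151

For Gamma(k, scale θ): mean = kθ, variance = kθ², so CV = 1/√k.
CV = SD/mean = 0.46/1.4 = 0.3286, hence k = 1/CV² = 9.26.
Then θ = mean/k = 1.4/9.26 = 0.151.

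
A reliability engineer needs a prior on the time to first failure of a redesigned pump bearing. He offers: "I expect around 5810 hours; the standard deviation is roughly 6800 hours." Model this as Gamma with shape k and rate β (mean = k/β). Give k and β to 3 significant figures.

k ≈ 0.73, β ≈ 0.000126

For Gamma(k, rate β): mean = k/β, variance = k/β², so CV = 1/√k.
CV = SD/mean = 6800/5810 = 1.17, hence k = 1/CV² = 0.73.
Then β = k/mean = 0.73/5810 = 0.000126.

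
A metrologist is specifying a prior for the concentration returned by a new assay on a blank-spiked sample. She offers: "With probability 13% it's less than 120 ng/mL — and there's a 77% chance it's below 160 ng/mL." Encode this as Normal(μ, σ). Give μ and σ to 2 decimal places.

μ = 144.16, σ = 21.44

The p-quantile of Normal(μ,σ) is μ + z_p·σ, with z_{0.13} = -1.126 and z_{0.77} = 0.7388.
Eliminate σ: μ = (z₂·x₁ − z₁·x₂)/(z₂ − z₁) = (0.7388·120 − (-1.126)·160)/1.865 = 144.16.
Then σ = (x₂ − x₁)/(z₂ − z₁) = (160 − 120)/1.865 = 21.44.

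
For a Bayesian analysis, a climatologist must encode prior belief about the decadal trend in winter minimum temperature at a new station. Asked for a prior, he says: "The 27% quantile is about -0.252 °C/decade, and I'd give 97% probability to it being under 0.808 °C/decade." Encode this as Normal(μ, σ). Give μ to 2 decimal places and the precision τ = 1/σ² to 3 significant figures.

μ = 0.01, τ = 5.53

The p-quantile of Normal(μ,σ) is μ + z_p·σ, with z_{0.27} = -0.6128 and z_{0.97} = 1.881.
Eliminate σ: μ = (z₂·x₁ − z₁·x₂)/(z₂ − z₁) = (1.881·-0.252 − (-0.6128)·0.808)/2.494 = 0.01.
Then σ = (x₂ − x₁)/(z₂ − z₁) = (0.808 − -0.252)/2.494 = 0.43.
Precision τ = 1/σ² = 1/0.4251² = 5.53.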